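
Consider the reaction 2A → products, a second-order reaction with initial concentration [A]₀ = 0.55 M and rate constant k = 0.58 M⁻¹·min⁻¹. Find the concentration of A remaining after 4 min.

0.2417 M

Step 1: For a second-order reaction: 1/[A] = 1/[A]₀ + kt
Step 2: 1/[A] = 1/0.55 + 0.58 × 4
Step 3: 1/[A] = 1.818 + 2.32 = 4.138
Step 4: [A] = 1/4.138 = 0.2417 M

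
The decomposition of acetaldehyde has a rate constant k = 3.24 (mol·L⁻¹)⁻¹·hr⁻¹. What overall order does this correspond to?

second order (2)

Step 1: The units of k for an nth-order reaction are (concentration)^(1-n)·(time)⁻¹.
Step 2: Here k has units (mol·L⁻¹)⁻¹·hr⁻¹, so the concentration exponent is -1.
Step 3: 1 - n = -1 ⇒ n = 2. The reaction is second order.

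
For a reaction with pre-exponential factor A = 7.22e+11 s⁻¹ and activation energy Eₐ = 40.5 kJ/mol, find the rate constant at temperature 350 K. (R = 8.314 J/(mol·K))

6.52e+05 s⁻¹

Step 1: Use the Arrhenius equation: k = A × exp(-Eₐ/RT)
Step 2: Convert Eₐ to J/mol: 40.5 kJ/mol = 40500 J/mol
Step 3: Calculate the exponent: -Eₐ/(RT) = -40500/(8.314 × 350) = -13.91800
Step 4: k = 7.22e+11 × exp(-13.91800)
Step 5: k = 7.22e+11 × 9.02588e-07 = 6.5167e+05 s⁻¹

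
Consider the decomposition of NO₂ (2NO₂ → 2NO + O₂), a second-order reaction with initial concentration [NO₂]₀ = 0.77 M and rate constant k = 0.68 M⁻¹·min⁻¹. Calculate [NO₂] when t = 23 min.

0.05904 M

Step 1: For a second-order reaction: 1/[NO₂] = 1/[NO₂]₀ + kt
Step 2: 1/[NO₂] = 1/0.77 + 0.68 × 23
Step 3: 1/[NO₂] = 1.299 + 15.64 = 16.94
Step 4: [NO₂] = 1/16.94 = 0.05904 M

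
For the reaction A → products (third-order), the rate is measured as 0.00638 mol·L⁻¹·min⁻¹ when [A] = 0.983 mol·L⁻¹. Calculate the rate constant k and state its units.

0.006717 (mol·L⁻¹)⁻²·min⁻¹

Step 1: rate = k[A]^3, so k = rate / [A]^3.
Step 2: k = 0.00638 / (0.983)^3 = 0.00638 / 0.9499.
Step 3: k = 0.006717 (mol·L⁻¹)⁻²·min⁻¹.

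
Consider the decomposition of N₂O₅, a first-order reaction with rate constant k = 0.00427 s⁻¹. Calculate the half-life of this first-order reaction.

162.3 s

Step 1: For a first-order reaction, t₁/₂ = ln(2)/k
Step 2: t₁/₂ = ln(2)/0.00427
Step 3: t₁/₂ = 0.6931/0.00427 = 162.3 s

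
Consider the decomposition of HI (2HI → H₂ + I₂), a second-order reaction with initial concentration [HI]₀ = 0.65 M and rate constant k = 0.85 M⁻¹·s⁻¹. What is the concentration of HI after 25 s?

0.04388 M

Step 1: For a second-order reaction: 1/[HI] = 1/[HI]₀ + kt
Step 2: 1/[HI] = 1/0.65 + 0.85 × 25
Step 3: 1/[HI] = 1.538 + 21.25 = 22.79
Step 4: [HI] = 1/22.79 = 0.04388 M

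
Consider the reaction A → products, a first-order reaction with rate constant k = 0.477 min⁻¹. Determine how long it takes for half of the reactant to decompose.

1.453 min

Step 1: For a first-order reaction, t₁/₂ = ln(2)/k
Step 2: t₁/₂ = ln(2)/0.477
Step 3: t₁/₂ = 0.6931/0.477 = 1.453 min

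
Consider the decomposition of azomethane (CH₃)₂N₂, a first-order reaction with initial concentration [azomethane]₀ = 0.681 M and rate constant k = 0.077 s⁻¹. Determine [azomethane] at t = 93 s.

0.0005286 M

Step 1: For a first-order reaction: [azomethane] = [azomethane]₀ × e^(-kt)
Step 2: [azomethane] = 0.681 × e^(-0.077 × 93)
Step 3: [azomethane] = 0.681 × e^(-7.161)
Step 4: [azomethane] = 0.681 × 0.000776278 = 0.0005286 M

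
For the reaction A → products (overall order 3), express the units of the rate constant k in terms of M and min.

M⁻²·min⁻¹

Step 1: For overall order n, rate = k × (concentration)^n.
Step 2: Rate has units M·min⁻¹; concentration term has units M^3.
Step 3: k = rate / (concentration)^n, so units of k = M^(1-3)·min⁻¹ = M⁻²·min⁻¹.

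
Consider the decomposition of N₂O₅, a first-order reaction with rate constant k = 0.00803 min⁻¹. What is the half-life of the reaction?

86.32 min

Step 1: For a first-order reaction, t₁/₂ = ln(2)/k
Step 2: t₁/₂ = ln(2)/0.00803
Step 3: t₁/₂ = 0.6931/0.00803 = 86.32 min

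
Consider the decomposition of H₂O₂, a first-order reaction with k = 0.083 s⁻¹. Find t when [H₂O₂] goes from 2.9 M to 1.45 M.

8.351 s

Step 1: For first-order: t = ln([H₂O₂]₀/[H₂O₂])/k
Step 2: t = ln(2.9/1.45)/0.083
Step 3: t = ln(2)/0.083
Step 4: t = 0.6931/0.083 = 8.351 s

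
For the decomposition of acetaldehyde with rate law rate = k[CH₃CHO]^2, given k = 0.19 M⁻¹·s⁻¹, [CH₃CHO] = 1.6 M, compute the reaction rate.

0.4864 M/s

Step 1: Identify the rate law: rate = k[CH₃CHO]^2
Step 2: Substitute values: rate = 0.19 × (1.6)^2
Step 3: Calculate: rate = 0.19 × 2.56 = 0.4864 M/s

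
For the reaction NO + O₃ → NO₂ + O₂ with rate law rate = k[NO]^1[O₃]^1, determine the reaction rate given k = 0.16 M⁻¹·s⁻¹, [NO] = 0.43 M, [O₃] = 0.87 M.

0.05986 M/s

Step 1: The rate law is rate = k[NO]^1[O₃]^1
Step 2: Substitute: rate = 0.16 × (0.43)^1 × (0.87)^1
Step 3: rate = 0.16 × 0.43 × 0.87 = 0.059856 M/s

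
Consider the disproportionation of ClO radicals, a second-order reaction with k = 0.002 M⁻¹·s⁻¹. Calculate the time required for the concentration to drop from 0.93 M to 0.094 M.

4782 s

Step 1: For second-order: t = (1/[ClO] - 1/[ClO]₀)/k
Step 2: t = (1/0.094 - 1/0.93)/0.002
Step 3: t = (10.64 - 1.075)/0.002
Step 4: t = 9.563/0.002 = 4782 s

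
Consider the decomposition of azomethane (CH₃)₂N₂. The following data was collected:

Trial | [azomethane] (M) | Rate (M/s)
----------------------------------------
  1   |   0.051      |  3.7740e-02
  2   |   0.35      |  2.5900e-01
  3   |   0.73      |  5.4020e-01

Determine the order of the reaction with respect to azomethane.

first order (1)

Step 1: Compare trials to find order n where rate₂/rate₁ = ([azomethane]₂/[azomethane]₁)^n
Step 2: rate₂/rate₁ = 2.5900e-01/3.7740e-02 = 6.863
Step 3: [azomethane]₂/[azomethane]₁ = 0.35/0.051 = 6.863
Step 4: n = ln(6.863)/ln(6.863) = 1.00 ≈ 1
Step 5: The reaction is first order in azomethane.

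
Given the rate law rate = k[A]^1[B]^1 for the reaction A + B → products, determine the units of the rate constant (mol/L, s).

(mol/L)⁻¹·s⁻¹

Step 1: Overall order = 1 + 1 = 2.
Step 2: rate has units mol/L·s⁻¹; [A]^1[B]^1 has units (mol/L)^2.
Step 3: k = rate/([A]^1[B]^1), so units of k = (mol/L)^(1-2)·s⁻¹ = (mol/L)⁻¹·s⁻¹.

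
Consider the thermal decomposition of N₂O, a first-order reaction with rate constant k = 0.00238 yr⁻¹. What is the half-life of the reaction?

291.2 yr

Step 1: For a first-order reaction, t₁/₂ = ln(2)/k
Step 2: t₁/₂ = ln(2)/0.00238
Step 3: t₁/₂ = 0.6931/0.00238 = 291.2 yr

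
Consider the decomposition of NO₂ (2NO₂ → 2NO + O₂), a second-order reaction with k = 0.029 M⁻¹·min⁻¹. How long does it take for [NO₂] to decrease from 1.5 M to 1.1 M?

8.359 min

Step 1: For second-order: t = (1/[NO₂] - 1/[NO₂]₀)/k
Step 2: t = (1/1.1 - 1/1.5)/0.029
Step 3: t = (0.9091 - 0.6667)/0.029
Step 4: t = 0.2424/0.029 = 8.359 min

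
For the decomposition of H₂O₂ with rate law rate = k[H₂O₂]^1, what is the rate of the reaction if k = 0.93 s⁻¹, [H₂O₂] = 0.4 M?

0.372 M/s

Step 1: Identify the rate law: rate = k[H₂O₂]^1
Step 2: Substitute values: rate = 0.93 × (0.4)^1
Step 3: Calculate: rate = 0.93 × 0.4 = 0.372 M/s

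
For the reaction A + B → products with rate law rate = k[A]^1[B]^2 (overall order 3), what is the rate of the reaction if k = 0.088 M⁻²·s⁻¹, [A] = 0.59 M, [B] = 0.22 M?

0.002513 M/s

Step 1: The rate law is rate = k[A]^1[B]^2, overall order = 1+2 = 3
Step 2: Substitute values: rate = 0.088 × (0.59)^1 × (0.22)^2
Step 3: rate = 0.088 × 0.59 × 0.0484 = 0.00251293 M/s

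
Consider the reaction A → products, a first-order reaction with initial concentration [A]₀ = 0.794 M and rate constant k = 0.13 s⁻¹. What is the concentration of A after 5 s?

0.4145 M

Step 1: For a first-order reaction: [A] = [A]₀ × e^(-kt)
Step 2: [A] = 0.794 × e^(-0.13 × 5)
Step 3: [A] = 0.794 × e^(-0.65)
Step 4: [A] = 0.794 × 0.522046 = 0.4145 M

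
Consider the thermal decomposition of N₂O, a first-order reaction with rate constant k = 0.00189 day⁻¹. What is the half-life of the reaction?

366.7 day

Step 1: For a first-order reaction, t₁/₂ = ln(2)/k
Step 2: t₁/₂ = ln(2)/0.00189
Step 3: t₁/₂ = 0.6931/0.00189 = 366.7 day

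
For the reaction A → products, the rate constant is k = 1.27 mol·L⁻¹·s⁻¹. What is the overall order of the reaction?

zeroth order (0)

Step 1: The units of k for an nth-order reaction are (concentration)^(1-n)·(time)⁻¹.
Step 2: Here k has units mol·L⁻¹·s⁻¹, so the concentration exponent is 1.
Step 3: 1 - n = 1 ⇒ n = 0. The reaction is zeroth order.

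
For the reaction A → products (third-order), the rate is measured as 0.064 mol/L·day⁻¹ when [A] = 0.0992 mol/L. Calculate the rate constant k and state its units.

65.56 (mol/L)⁻²·day⁻¹

Step 1: rate = k[A]^3, so k = rate / [A]^3.
Step 2: k = 0.064 / (0.0992)^3 = 0.064 / 0.0009762.
Step 3: k = 65.56 (mol/L)⁻²·day⁻¹.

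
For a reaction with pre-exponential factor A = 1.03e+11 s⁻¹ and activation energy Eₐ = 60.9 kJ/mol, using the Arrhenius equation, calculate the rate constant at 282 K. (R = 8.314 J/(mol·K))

5.39e-01 s⁻¹

Step 1: Use the Arrhenius equation: k = A × exp(-Eₐ/RT)
Step 2: Convert Eₐ to J/mol: 60.9 kJ/mol = 60900 J/mol
Step 3: Calculate the exponent: -Eₐ/(RT) = -60900/(8.314 × 282) = -25.97516
Step 4: k = 1.03e+11 × exp(-25.97516)
Step 5: k = 1.03e+11 × 5.23759e-12 = 5.3947e-01 s⁻¹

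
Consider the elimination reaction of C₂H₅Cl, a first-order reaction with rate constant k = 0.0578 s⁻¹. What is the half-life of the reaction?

11.99 s

Step 1: For a first-order reaction, t₁/₂ = ln(2)/k
Step 2: t₁/₂ = ln(2)/0.0578
Step 3: t₁/₂ = 0.6931/0.0578 = 11.99 s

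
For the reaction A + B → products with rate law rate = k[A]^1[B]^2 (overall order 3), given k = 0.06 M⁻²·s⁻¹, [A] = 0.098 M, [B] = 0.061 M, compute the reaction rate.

2.188e-05 M/s

Step 1: The rate law is rate = k[A]^1[B]^2, overall order = 1+2 = 3
Step 2: Substitute values: rate = 0.06 × (0.098)^1 × (0.061)^2
Step 3: rate = 0.06 × 0.098 × 0.003721 = 2.18795e-05 M/s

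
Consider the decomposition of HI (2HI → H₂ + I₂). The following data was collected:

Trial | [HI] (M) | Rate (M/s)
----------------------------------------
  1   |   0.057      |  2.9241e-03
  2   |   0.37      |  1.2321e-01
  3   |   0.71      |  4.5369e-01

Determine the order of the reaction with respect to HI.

second order (2)

Step 1: Compare trials to find order n where rate₂/rate₁ = ([HI]₂/[HI]₁)^n
Step 2: rate₂/rate₁ = 1.2321e-01/2.9241e-03 = 42.14
Step 3: [HI]₂/[HI]₁ = 0.37/0.057 = 6.491
Step 4: n = ln(42.14)/ln(6.491) = 2.00 ≈ 2
Step 5: The reaction is second order in HI.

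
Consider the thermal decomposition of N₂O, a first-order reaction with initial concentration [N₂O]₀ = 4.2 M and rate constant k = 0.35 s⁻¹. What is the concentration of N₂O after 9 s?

0.18 M

Step 1: For a first-order reaction: [N₂O] = [N₂O]₀ × e^(-kt)
Step 2: [N₂O] = 4.2 × e^(-0.35 × 9)
Step 3: [N₂O] = 4.2 × e^(-3.15)
Step 4: [N₂O] = 4.2 × 0.0428521 = 0.18 M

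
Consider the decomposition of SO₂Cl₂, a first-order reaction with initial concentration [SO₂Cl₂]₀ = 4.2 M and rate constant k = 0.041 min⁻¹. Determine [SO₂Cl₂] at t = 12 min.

2.568 M

Step 1: For a first-order reaction: [SO₂Cl₂] = [SO₂Cl₂]₀ × e^(-kt)
Step 2: [SO₂Cl₂] = 4.2 × e^(-0.041 × 12)
Step 3: [SO₂Cl₂] = 4.2 × e^(-0.492)
Step 4: [SO₂Cl₂] = 4.2 × 0.611402 = 2.568 M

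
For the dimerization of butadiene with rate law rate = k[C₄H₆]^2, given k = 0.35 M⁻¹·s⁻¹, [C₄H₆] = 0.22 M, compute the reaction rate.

0.01694 M/s

Step 1: Identify the rate law: rate = k[C₄H₆]^2
Step 2: Substitute values: rate = 0.35 × (0.22)^2
Step 3: Calculate: rate = 0.35 × 0.0484 = 0.01694 M/s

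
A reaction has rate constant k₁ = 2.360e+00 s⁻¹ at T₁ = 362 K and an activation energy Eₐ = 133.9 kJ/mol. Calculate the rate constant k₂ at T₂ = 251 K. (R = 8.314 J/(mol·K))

6.733e-09 s⁻¹

Step 1: Use the two-temperature Arrhenius form: ln(k₂/k₁) = -Eₐ/R × (1/T₂ - 1/T₁)
Step 2: Convert Eₐ to J/mol: 133.9 kJ/mol = 133900 J/mol
Step 3: 1/T₂ - 1/T₁ = 1/251 - 1/362 = 1.221633e-03 K⁻¹
Step 4: ln(k₂/k₁) = -133900/8.314 × 1.221633e-03 = -19.67484
Step 5: k₂ = k₁ × exp(-19.67484) = 2.360e+00 × 2.85316e-09 = 6.733e-09 s⁻¹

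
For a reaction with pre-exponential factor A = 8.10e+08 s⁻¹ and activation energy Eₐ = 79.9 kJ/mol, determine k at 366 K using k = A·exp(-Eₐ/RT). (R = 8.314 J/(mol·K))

3.20e-03 s⁻¹

Step 1: Use the Arrhenius equation: k = A × exp(-Eₐ/RT)
Step 2: Convert Eₐ to J/mol: 79.9 kJ/mol = 79900 J/mol
Step 3: Calculate the exponent: -Eₐ/(RT) = -79900/(8.314 × 366) = -26.25764
Step 4: k = 8.10e+08 × exp(-26.25764)
Step 5: k = 8.10e+08 × 3.94868e-12 = 3.1984e-03 s⁻¹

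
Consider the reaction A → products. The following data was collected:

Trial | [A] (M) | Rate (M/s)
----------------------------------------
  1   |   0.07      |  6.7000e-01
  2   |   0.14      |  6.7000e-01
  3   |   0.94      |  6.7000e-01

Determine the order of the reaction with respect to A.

zeroth order (0)

Step 1: Compare trials - when concentration changes, rate stays constant.
Step 2: rate₂/rate₁ = 6.7000e-01/6.7000e-01 = 1
Step 3: [A]₂/[A]₁ = 0.14/0.07 = 2
Step 4: Since rate ratio ≈ (conc ratio)^0, the reaction is zeroth order.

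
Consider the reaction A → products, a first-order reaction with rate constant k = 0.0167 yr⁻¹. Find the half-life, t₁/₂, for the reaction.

41.51 yr

Step 1: For a first-order reaction, t₁/₂ = ln(2)/k
Step 2: t₁/₂ = ln(2)/0.0167
Step 3: t₁/₂ = 0.6931/0.0167 = 41.51 yr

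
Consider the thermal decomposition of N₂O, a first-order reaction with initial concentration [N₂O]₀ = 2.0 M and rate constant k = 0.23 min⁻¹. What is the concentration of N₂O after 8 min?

0.3176 M

Step 1: For a first-order reaction: [N₂O] = [N₂O]₀ × e^(-kt)
Step 2: [N₂O] = 2.0 × e^(-0.23 × 8)
Step 3: [N₂O] = 2.0 × e^(-1.84)
Step 4: [N₂O] = 2.0 × 0.158817 = 0.3176 M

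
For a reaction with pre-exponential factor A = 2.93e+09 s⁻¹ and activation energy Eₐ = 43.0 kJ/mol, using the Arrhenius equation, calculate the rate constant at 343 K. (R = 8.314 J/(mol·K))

8.28e+02 s⁻¹

Step 1: Use the Arrhenius equation: k = A × exp(-Eₐ/RT)
Step 2: Convert Eₐ to J/mol: 43.0 kJ/mol = 43000 J/mol
Step 3: Calculate the exponent: -Eₐ/(RT) = -43000/(8.314 × 343) = -15.07871
Step 4: k = 2.93e+09 × exp(-15.07871)
Step 5: k = 2.93e+09 × 2.82748e-07 = 8.2845e+02 s⁻¹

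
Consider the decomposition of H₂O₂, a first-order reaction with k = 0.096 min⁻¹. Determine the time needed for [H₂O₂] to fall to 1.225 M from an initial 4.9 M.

14.44 min

Step 1: For first-order: t = ln([H₂O₂]₀/[H₂O₂])/k
Step 2: t = ln(4.9/1.225)/0.096
Step 3: t = ln(4)/0.096
Step 4: t = 1.386/0.096 = 14.44 min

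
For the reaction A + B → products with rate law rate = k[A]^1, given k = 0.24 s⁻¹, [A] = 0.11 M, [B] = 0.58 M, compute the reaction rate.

0.0264 M/s

Step 1: The rate law is rate = k[A]^1
Step 2: Note that the rate does not depend on [B] (zero order in B).
Step 3: rate = 0.24 × (0.11)^1 = 0.0264 M/s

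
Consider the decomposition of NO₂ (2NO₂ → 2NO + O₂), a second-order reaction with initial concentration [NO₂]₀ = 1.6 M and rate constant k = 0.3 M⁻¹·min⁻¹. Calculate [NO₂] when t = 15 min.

0.1951 M

Step 1: For a second-order reaction: 1/[NO₂] = 1/[NO₂]₀ + kt
Step 2: 1/[NO₂] = 1/1.6 + 0.3 × 15
Step 3: 1/[NO₂] = 0.625 + 4.5 = 5.125
Step 4: [NO₂] = 1/5.125 = 0.1951 M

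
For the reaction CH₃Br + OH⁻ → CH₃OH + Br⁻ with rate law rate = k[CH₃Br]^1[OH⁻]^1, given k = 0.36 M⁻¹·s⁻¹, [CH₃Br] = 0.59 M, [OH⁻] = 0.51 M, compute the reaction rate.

0.1083 M/s

Step 1: The rate law is rate = k[CH₃Br]^1[OH⁻]^1
Step 2: Substitute: rate = 0.36 × (0.59)^1 × (0.51)^1
Step 3: rate = 0.36 × 0.59 × 0.51 = 0.108324 M/s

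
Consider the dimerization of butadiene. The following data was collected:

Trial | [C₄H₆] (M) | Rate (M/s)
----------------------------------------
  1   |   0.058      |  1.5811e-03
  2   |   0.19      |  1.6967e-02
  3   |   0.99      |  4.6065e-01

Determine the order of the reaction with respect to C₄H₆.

second order (2)

Step 1: Compare trials to find order n where rate₂/rate₁ = ([C₄H₆]₂/[C₄H₆]₁)^n
Step 2: rate₂/rate₁ = 1.6967e-02/1.5811e-03 = 10.73
Step 3: [C₄H₆]₂/[C₄H₆]₁ = 0.19/0.058 = 3.276
Step 4: n = ln(10.73)/ln(3.276) = 2.00 ≈ 2
Step 5: The reaction is second order in C₄H₆.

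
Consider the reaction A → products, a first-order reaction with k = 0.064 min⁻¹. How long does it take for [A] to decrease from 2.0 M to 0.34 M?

27.69 min

Step 1: For first-order: t = ln([A]₀/[A])/k
Step 2: t = ln(2.0/0.34)/0.064
Step 3: t = ln(5.882)/0.064
Step 4: t = 1.772/0.064 = 27.69 min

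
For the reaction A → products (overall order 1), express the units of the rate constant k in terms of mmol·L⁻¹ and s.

s⁻¹

Step 1: For overall order n, rate = k × (concentration)^n.
Step 2: Rate has units mmol·L⁻¹·s⁻¹; concentration term has units (mmol·L⁻¹)^1.
Step 3: k = rate / (concentration)^n, so units of k = (mmol·L⁻¹)^(1-1)·s⁻¹ = s⁻¹.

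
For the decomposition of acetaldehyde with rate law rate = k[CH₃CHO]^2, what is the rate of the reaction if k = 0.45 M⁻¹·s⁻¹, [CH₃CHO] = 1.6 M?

1.152 M/s

Step 1: Identify the rate law: rate = k[CH₃CHO]^2
Step 2: Substitute values: rate = 0.45 × (1.6)^2
Step 3: Calculate: rate = 0.45 × 2.56 = 1.152 M/s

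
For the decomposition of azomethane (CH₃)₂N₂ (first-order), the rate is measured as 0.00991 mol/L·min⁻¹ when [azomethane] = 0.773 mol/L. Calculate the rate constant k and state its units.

0.01282 min⁻¹

Step 1: rate = k[azomethane]^1, so k = rate / [azomethane]^1.
Step 2: k = 0.00991 / (0.773)^1 = 0.00991 / 0.773.
Step 3: k = 0.01282 min⁻¹.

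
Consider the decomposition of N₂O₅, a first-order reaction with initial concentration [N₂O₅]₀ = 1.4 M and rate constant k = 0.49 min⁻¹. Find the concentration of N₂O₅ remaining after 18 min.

0.0002068 M

Step 1: For a first-order reaction: [N₂O₅] = [N₂O₅]₀ × e^(-kt)
Step 2: [N₂O₅] = 1.4 × e^(-0.49 × 18)
Step 3: [N₂O₅] = 1.4 × e^(-8.82)
Step 4: [N₂O₅] = 1.4 × 0.000147748 = 0.0002068 M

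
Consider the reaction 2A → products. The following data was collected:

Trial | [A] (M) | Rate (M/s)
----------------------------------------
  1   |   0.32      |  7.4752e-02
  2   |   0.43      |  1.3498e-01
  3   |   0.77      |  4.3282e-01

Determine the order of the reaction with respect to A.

second order (2)

Step 1: Compare trials to find order n where rate₂/rate₁ = ([A]₂/[A]₁)^n
Step 2: rate₂/rate₁ = 1.3498e-01/7.4752e-02 = 1.806
Step 3: [A]₂/[A]₁ = 0.43/0.32 = 1.344
Step 4: n = ln(1.806)/ln(1.344) = 2.00 ≈ 2
Step 5: The reaction is second order in A.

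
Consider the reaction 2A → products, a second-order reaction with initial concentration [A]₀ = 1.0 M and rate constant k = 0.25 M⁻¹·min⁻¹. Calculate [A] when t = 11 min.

0.2667 M

Step 1: For a second-order reaction: 1/[A] = 1/[A]₀ + kt
Step 2: 1/[A] = 1/1.0 + 0.25 × 11
Step 3: 1/[A] = 1 + 2.75 = 3.75
Step 4: [A] = 1/3.75 = 0.2667 M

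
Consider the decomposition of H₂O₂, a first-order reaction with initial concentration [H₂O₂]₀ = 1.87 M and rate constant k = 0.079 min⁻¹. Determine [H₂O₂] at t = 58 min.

0.01914 M

Step 1: For a first-order reaction: [H₂O₂] = [H₂O₂]₀ × e^(-kt)
Step 2: [H₂O₂] = 1.87 × e^(-0.079 × 58)
Step 3: [H₂O₂] = 1.87 × e^(-4.582)
Step 4: [H₂O₂] = 1.87 × 0.0102344 = 0.01914 M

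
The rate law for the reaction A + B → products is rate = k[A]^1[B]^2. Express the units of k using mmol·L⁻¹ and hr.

(mmol·L⁻¹)⁻²·hr⁻¹

Step 1: Overall order = 1 + 2 = 3.
Step 2: rate has units mmol·L⁻¹·hr⁻¹; [A]^1[B]^2 has units (mmol·L⁻¹)^3.
Step 3: k = rate/([A]^1[B]^2), so units of k = (mmol·L⁻¹)^(1-3)·hr⁻¹ = (mmol·L⁻¹)⁻²·hr⁻¹.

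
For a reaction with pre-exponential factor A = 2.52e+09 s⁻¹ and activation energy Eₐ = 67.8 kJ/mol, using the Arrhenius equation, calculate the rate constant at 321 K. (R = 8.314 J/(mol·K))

2.33e-02 s⁻¹

Step 1: Use the Arrhenius equation: k = A × exp(-Eₐ/RT)
Step 2: Convert Eₐ to J/mol: 67.8 kJ/mol = 67800 J/mol
Step 3: Calculate the exponent: -Eₐ/(RT) = -67800/(8.314 × 321) = -25.40473
Step 4: k = 2.52e+09 × exp(-25.40473)
Step 5: k = 2.52e+09 × 9.26544e-12 = 2.3349e-02 s⁻¹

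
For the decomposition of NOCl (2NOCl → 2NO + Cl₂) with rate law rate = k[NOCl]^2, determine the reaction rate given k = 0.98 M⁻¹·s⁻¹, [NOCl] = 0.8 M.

0.6272 M/s

Step 1: Identify the rate law: rate = k[NOCl]^2
Step 2: Substitute values: rate = 0.98 × (0.8)^2
Step 3: Calculate: rate = 0.98 × 0.64 = 0.6272 M/s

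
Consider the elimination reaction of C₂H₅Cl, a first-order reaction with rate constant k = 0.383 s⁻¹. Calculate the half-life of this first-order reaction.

1.81 s

Step 1: For a first-order reaction, t₁/₂ = ln(2)/k
Step 2: t₁/₂ = ln(2)/0.383
Step 3: t₁/₂ = 0.6931/0.383 = 1.81 s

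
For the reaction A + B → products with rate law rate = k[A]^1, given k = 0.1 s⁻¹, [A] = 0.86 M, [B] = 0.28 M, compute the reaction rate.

0.086 M/s

Step 1: The rate law is rate = k[A]^1
Step 2: Note that the rate does not depend on [B] (zero order in B).
Step 3: rate = 0.1 × (0.86)^1 = 0.086 M/s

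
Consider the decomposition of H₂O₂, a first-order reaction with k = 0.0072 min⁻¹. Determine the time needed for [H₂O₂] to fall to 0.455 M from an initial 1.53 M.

168.4 min

Step 1: For first-order: t = ln([H₂O₂]₀/[H₂O₂])/k
Step 2: t = ln(1.53/0.455)/0.0072
Step 3: t = ln(3.363)/0.0072
Step 4: t = 1.213/0.0072 = 168.4 min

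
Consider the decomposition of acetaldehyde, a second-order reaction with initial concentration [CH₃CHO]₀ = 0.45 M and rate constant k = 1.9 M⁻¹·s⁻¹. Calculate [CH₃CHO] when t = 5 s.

0.08531 M

Step 1: For a second-order reaction: 1/[CH₃CHO] = 1/[CH₃CHO]₀ + kt
Step 2: 1/[CH₃CHO] = 1/0.45 + 1.9 × 5
Step 3: 1/[CH₃CHO] = 2.222 + 9.5 = 11.72
Step 4: [CH₃CHO] = 1/11.72 = 0.08531 M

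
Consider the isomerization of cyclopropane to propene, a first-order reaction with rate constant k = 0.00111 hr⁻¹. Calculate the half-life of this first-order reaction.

624.5 hr

Step 1: For a first-order reaction, t₁/₂ = ln(2)/k
Step 2: t₁/₂ = ln(2)/0.00111
Step 3: t₁/₂ = 0.6931/0.00111 = 624.5 hr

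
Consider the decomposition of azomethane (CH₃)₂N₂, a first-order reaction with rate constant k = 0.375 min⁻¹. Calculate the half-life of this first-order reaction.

1.848 min

Step 1: For a first-order reaction, t₁/₂ = ln(2)/k
Step 2: t₁/₂ = ln(2)/0.375
Step 3: t₁/₂ = 0.6931/0.375 = 1.848 min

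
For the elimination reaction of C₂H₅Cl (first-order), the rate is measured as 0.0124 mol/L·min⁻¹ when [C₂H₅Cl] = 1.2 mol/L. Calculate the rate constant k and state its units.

0.01033 min⁻¹

Step 1: rate = k[C₂H₅Cl]^1, so k = rate / [C₂H₅Cl]^1.
Step 2: k = 0.0124 / (1.2)^1 = 0.0124 / 1.2.
Step 3: k = 0.01033 min⁻¹.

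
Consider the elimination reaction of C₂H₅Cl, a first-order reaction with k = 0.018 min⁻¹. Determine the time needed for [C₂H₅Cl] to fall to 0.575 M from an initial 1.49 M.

52.9 min

Step 1: For first-order: t = ln([C₂H₅Cl]₀/[C₂H₅Cl])/k
Step 2: t = ln(1.49/0.575)/0.018
Step 3: t = ln(2.591)/0.018
Step 4: t = 0.9522/0.018 = 52.9 min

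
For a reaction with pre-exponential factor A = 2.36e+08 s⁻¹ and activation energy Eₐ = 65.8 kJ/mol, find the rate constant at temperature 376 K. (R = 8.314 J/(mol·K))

1.70e-01 s⁻¹

Step 1: Use the Arrhenius equation: k = A × exp(-Eₐ/RT)
Step 2: Convert Eₐ to J/mol: 65.8 kJ/mol = 65800 J/mol
Step 3: Calculate the exponent: -Eₐ/(RT) = -65800/(8.314 × 376) = -21.04883
Step 4: k = 2.36e+08 × exp(-21.04883)
Step 5: k = 2.36e+08 × 7.22120e-10 = 1.7042e-01 s⁻¹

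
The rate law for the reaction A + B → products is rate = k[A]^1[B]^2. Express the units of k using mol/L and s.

(mol/L)⁻²·s⁻¹

Step 1: Overall order = 1 + 2 = 3.
Step 2: rate has units mol/L·s⁻¹; [A]^1[B]^2 has units (mol/L)^3.
Step 3: k = rate/([A]^1[B]^2), so units of k = (mol/L)^(1-3)·s⁻¹ = (mol/L)⁻²·s⁻¹.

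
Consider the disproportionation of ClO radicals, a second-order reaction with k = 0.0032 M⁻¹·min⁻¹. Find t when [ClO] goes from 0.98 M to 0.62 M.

185.2 min

Step 1: For second-order: t = (1/[ClO] - 1/[ClO]₀)/k
Step 2: t = (1/0.62 - 1/0.98)/0.0032
Step 3: t = (1.613 - 1.02)/0.0032
Step 4: t = 0.5925/0.0032 = 185.2 min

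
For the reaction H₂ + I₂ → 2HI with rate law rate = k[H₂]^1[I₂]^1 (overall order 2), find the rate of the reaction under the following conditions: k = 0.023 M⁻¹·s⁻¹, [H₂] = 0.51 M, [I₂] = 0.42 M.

0.004927 M/s

Step 1: The rate law is rate = k[H₂]^1[I₂]^1, overall order = 1+1 = 2
Step 2: Substitute values: rate = 0.023 × (0.51)^1 × (0.42)^1
Step 3: rate = 0.023 × 0.51 × 0.42 = 0.0049266 M/s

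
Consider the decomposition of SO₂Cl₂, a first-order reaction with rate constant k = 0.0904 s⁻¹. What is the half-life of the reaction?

7.668 s

Step 1: For a first-order reaction, t₁/₂ = ln(2)/k
Step 2: t₁/₂ = ln(2)/0.0904
Step 3: t₁/₂ = 0.6931/0.0904 = 7.668 s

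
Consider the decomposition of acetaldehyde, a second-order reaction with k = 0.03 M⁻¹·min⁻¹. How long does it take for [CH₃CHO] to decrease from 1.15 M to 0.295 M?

84.01 min

Step 1: For second-order: t = (1/[CH₃CHO] - 1/[CH₃CHO]₀)/k
Step 2: t = (1/0.295 - 1/1.15)/0.03
Step 3: t = (3.39 - 0.8696)/0.03
Step 4: t = 2.52/0.03 = 84.01 min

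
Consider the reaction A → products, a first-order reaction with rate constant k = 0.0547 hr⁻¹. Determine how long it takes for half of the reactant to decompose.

12.67 hr

Step 1: For a first-order reaction, t₁/₂ = ln(2)/k
Step 2: t₁/₂ = ln(2)/0.0547
Step 3: t₁/₂ = 0.6931/0.0547 = 12.67 hr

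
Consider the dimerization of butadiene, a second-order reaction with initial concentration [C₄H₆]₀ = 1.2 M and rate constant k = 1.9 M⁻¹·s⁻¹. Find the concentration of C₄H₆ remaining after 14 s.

0.03645 M

Step 1: For a second-order reaction: 1/[C₄H₆] = 1/[C₄H₆]₀ + kt
Step 2: 1/[C₄H₆] = 1/1.2 + 1.9 × 14
Step 3: 1/[C₄H₆] = 0.8333 + 26.6 = 27.43
Step 4: [C₄H₆] = 1/27.43 = 0.03645 M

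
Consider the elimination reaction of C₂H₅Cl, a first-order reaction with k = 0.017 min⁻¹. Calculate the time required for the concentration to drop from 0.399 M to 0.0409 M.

134 min

Step 1: For first-order: t = ln([C₂H₅Cl]₀/[C₂H₅Cl])/k
Step 2: t = ln(0.399/0.0409)/0.017
Step 3: t = ln(9.756)/0.017
Step 4: t = 2.278/0.017 = 134 min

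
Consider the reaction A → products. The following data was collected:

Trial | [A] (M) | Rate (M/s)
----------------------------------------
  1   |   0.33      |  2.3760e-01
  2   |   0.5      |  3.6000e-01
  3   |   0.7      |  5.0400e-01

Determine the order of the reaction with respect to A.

first order (1)

Step 1: Compare trials to find order n where rate₂/rate₁ = ([A]₂/[A]₁)^n
Step 2: rate₂/rate₁ = 3.6000e-01/2.3760e-01 = 1.515
Step 3: [A]₂/[A]₁ = 0.5/0.33 = 1.515
Step 4: n = ln(1.515)/ln(1.515) = 1.00 ≈ 1
Step 5: The reaction is first order in A.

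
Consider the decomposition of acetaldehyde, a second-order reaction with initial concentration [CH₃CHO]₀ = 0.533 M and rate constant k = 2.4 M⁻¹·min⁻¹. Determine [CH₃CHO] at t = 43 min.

0.009517 M

Step 1: For a second-order reaction: 1/[CH₃CHO] = 1/[CH₃CHO]₀ + kt
Step 2: 1/[CH₃CHO] = 1/0.533 + 2.4 × 43
Step 3: 1/[CH₃CHO] = 1.876 + 103.2 = 105.1
Step 4: [CH₃CHO] = 1/105.1 = 0.009517 M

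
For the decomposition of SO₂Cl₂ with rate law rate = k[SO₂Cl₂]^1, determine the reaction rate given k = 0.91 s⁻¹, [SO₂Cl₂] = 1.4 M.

1.274 M/s

Step 1: Identify the rate law: rate = k[SO₂Cl₂]^1
Step 2: Substitute values: rate = 0.91 × (1.4)^1
Step 3: Calculate: rate = 0.91 × 1.4 = 1.274 M/s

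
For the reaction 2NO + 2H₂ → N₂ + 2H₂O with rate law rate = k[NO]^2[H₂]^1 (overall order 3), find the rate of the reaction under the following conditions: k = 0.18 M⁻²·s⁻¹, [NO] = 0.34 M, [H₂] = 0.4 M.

0.008323 M/s

Step 1: The rate law is rate = k[NO]^2[H₂]^1, overall order = 2+1 = 3
Step 2: Substitute values: rate = 0.18 × (0.34)^2 × (0.4)^1
Step 3: rate = 0.18 × 0.1156 × 0.4 = 0.0083232 M/s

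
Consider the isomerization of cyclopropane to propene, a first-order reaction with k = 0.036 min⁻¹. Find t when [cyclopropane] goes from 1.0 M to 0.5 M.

19.25 min

Step 1: For first-order: t = ln([cyclopropane]₀/[cyclopropane])/k
Step 2: t = ln(1.0/0.5)/0.036
Step 3: t = ln(2)/0.036
Step 4: t = 0.6931/0.036 = 19.25 min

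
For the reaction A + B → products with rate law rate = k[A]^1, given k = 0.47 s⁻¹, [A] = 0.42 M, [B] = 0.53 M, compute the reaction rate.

0.1974 M/s

Step 1: The rate law is rate = k[A]^1
Step 2: Note that the rate does not depend on [B] (zero order in B).
Step 3: rate = 0.47 × (0.42)^1 = 0.1974 M/s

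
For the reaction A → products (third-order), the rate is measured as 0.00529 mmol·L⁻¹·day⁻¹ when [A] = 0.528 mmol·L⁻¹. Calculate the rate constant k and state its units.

0.03594 (mmol·L⁻¹)⁻²·day⁻¹

Step 1: rate = k[A]^3, so k = rate / [A]^3.
Step 2: k = 0.00529 / (0.528)^3 = 0.00529 / 0.1472.
Step 3: k = 0.03594 (mmol·L⁻¹)⁻²·day⁻¹.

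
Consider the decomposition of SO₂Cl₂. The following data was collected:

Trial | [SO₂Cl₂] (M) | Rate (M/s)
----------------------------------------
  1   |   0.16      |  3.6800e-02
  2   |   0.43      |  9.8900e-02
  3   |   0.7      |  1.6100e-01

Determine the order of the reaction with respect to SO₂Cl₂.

first order (1)

Step 1: Compare trials to find order n where rate₂/rate₁ = ([SO₂Cl₂]₂/[SO₂Cl₂]₁)^n
Step 2: rate₂/rate₁ = 9.8900e-02/3.6800e-02 = 2.688
Step 3: [SO₂Cl₂]₂/[SO₂Cl₂]₁ = 0.43/0.16 = 2.688
Step 4: n = ln(2.688)/ln(2.688) = 1.00 ≈ 1
Step 5: The reaction is first order in SO₂Cl₂.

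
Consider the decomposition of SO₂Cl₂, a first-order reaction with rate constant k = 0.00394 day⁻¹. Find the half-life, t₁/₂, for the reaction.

175.9 day

Step 1: For a first-order reaction, t₁/₂ = ln(2)/k
Step 2: t₁/₂ = ln(2)/0.00394
Step 3: t₁/₂ = 0.6931/0.00394 = 175.9 day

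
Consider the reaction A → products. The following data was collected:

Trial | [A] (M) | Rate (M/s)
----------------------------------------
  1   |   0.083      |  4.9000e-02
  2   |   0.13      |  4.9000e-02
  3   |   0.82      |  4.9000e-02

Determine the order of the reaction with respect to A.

zeroth order (0)

Step 1: Compare trials - when concentration changes, rate stays constant.
Step 2: rate₂/rate₁ = 4.9000e-02/4.9000e-02 = 1
Step 3: [A]₂/[A]₁ = 0.13/0.083 = 1.566
Step 4: Since rate ratio ≈ (conc ratio)^0, the reaction is zeroth order.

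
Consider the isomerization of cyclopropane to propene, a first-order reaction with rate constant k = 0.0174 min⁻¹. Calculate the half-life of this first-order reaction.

39.84 min

Step 1: For a first-order reaction, t₁/₂ = ln(2)/k
Step 2: t₁/₂ = ln(2)/0.0174
Step 3: t₁/₂ = 0.6931/0.0174 = 39.84 min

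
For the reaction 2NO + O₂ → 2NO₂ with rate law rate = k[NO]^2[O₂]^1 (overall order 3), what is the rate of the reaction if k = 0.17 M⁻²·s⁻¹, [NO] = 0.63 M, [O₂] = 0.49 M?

0.03306 M/s

Step 1: The rate law is rate = k[NO]^2[O₂]^1, overall order = 2+1 = 3
Step 2: Substitute values: rate = 0.17 × (0.63)^2 × (0.49)^1
Step 3: rate = 0.17 × 0.3969 × 0.49 = 0.0330618 M/s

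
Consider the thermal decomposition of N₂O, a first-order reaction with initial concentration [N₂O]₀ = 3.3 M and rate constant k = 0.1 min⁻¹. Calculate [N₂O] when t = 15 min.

0.7363 M

Step 1: For a first-order reaction: [N₂O] = [N₂O]₀ × e^(-kt)
Step 2: [N₂O] = 3.3 × e^(-0.1 × 15)
Step 3: [N₂O] = 3.3 × e^(-1.5)
Step 4: [N₂O] = 3.3 × 0.22313 = 0.7363 M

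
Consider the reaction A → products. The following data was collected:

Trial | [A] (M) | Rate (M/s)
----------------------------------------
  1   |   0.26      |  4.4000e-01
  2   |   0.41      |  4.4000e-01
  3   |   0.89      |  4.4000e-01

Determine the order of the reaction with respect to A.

zeroth order (0)

Step 1: Compare trials - when concentration changes, rate stays constant.
Step 2: rate₂/rate₁ = 4.4000e-01/4.4000e-01 = 1
Step 3: [A]₂/[A]₁ = 0.41/0.26 = 1.577
Step 4: Since rate ratio ≈ (conc ratio)^0, the reaction is zeroth order.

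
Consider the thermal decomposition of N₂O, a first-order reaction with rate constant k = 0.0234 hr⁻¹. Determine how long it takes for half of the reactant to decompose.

29.62 hr

Step 1: For a first-order reaction, t₁/₂ = ln(2)/k
Step 2: t₁/₂ = ln(2)/0.0234
Step 3: t₁/₂ = 0.6931/0.0234 = 29.62 hr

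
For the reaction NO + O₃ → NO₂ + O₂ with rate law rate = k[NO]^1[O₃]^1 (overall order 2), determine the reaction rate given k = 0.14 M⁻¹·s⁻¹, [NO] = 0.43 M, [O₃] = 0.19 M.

0.01144 M/s

Step 1: The rate law is rate = k[NO]^1[O₃]^1, overall order = 1+1 = 2
Step 2: Substitute values: rate = 0.14 × (0.43)^1 × (0.19)^1
Step 3: rate = 0.14 × 0.43 × 0.19 = 0.011438 M/s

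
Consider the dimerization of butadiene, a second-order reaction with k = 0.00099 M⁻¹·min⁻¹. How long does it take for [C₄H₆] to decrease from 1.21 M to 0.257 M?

3096 min

Step 1: For second-order: t = (1/[C₄H₆] - 1/[C₄H₆]₀)/k
Step 2: t = (1/0.257 - 1/1.21)/0.00099
Step 3: t = (3.891 - 0.8264)/0.00099
Step 4: t = 3.065/0.00099 = 3096 min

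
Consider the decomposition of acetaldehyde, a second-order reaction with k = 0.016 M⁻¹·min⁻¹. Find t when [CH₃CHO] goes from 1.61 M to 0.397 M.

118.6 min

Step 1: For second-order: t = (1/[CH₃CHO] - 1/[CH₃CHO]₀)/k
Step 2: t = (1/0.397 - 1/1.61)/0.016
Step 3: t = (2.519 - 0.6211)/0.016
Step 4: t = 1.898/0.016 = 118.6 min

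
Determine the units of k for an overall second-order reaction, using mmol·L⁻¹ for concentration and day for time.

(mmol·L⁻¹)⁻¹·day⁻¹

Step 1: For overall order n, rate = k × (concentration)^n.
Step 2: Rate has units mmol·L⁻¹·day⁻¹; concentration term has units (mmol·L⁻¹)^2.
Step 3: k = rate / (concentration)^n, so units of k = (mmol·L⁻¹)^(1-2)·day⁻¹ = (mmol·L⁻¹)⁻¹·day⁻¹.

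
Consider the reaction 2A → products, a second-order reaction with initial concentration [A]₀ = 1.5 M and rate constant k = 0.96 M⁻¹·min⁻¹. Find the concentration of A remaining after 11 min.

0.08907 M

Step 1: For a second-order reaction: 1/[A] = 1/[A]₀ + kt
Step 2: 1/[A] = 1/1.5 + 0.96 × 11
Step 3: 1/[A] = 0.6667 + 10.56 = 11.23
Step 4: [A] = 1/11.23 = 0.08907 M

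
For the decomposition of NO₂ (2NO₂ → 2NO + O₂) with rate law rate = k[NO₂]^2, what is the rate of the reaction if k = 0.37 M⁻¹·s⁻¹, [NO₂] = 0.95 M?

0.3339 M/s

Step 1: Identify the rate law: rate = k[NO₂]^2
Step 2: Substitute values: rate = 0.37 × (0.95)^2
Step 3: Calculate: rate = 0.37 × 0.9025 = 0.333925 M/s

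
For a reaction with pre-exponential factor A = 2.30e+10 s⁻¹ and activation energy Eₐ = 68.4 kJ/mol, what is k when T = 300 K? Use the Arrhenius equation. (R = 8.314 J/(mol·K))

2.83e-02 s⁻¹

Step 1: Use the Arrhenius equation: k = A × exp(-Eₐ/RT)
Step 2: Convert Eₐ to J/mol: 68.4 kJ/mol = 68400 J/mol
Step 3: Calculate the exponent: -Eₐ/(RT) = -68400/(8.314 × 300) = -27.42362
Step 4: k = 2.30e+10 × exp(-27.42362)
Step 5: k = 2.30e+10 × 1.23048e-12 = 2.8301e-02 s⁻¹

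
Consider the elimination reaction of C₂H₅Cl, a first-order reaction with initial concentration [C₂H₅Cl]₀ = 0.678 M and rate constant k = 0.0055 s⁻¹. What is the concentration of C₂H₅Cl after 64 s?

0.4768 M

Step 1: For a first-order reaction: [C₂H₅Cl] = [C₂H₅Cl]₀ × e^(-kt)
Step 2: [C₂H₅Cl] = 0.678 × e^(-0.0055 × 64)
Step 3: [C₂H₅Cl] = 0.678 × e^(-0.352)
Step 4: [C₂H₅Cl] = 0.678 × 0.70328 = 0.4768 M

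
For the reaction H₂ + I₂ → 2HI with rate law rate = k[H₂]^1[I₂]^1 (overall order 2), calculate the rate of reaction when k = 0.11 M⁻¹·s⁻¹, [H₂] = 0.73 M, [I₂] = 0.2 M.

0.01606 M/s

Step 1: The rate law is rate = k[H₂]^1[I₂]^1, overall order = 1+1 = 2
Step 2: Substitute values: rate = 0.11 × (0.73)^1 × (0.2)^1
Step 3: rate = 0.11 × 0.73 × 0.2 = 0.01606 M/s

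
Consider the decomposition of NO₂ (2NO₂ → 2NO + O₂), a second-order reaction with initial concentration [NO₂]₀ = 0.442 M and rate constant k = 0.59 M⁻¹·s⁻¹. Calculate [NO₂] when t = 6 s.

0.1723 M

Step 1: For a second-order reaction: 1/[NO₂] = 1/[NO₂]₀ + kt
Step 2: 1/[NO₂] = 1/0.442 + 0.59 × 6
Step 3: 1/[NO₂] = 2.262 + 3.54 = 5.802
Step 4: [NO₂] = 1/5.802 = 0.1723 M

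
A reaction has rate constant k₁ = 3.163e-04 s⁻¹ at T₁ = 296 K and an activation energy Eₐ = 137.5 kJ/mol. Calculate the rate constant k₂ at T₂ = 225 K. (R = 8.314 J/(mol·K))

6.967e-12 s⁻¹

Step 1: Use the two-temperature Arrhenius form: ln(k₂/k₁) = -Eₐ/R × (1/T₂ - 1/T₁)
Step 2: Convert Eₐ to J/mol: 137.5 kJ/mol = 137500 J/mol
Step 3: 1/T₂ - 1/T₁ = 1/225 - 1/296 = 1.066066e-03 K⁻¹
Step 4: ln(k₂/k₁) = -137500/8.314 × 1.066066e-03 = -17.63099
Step 5: k₂ = k₁ × exp(-17.63099) = 3.163e-04 × 2.20272e-08 = 6.967e-12 s⁻¹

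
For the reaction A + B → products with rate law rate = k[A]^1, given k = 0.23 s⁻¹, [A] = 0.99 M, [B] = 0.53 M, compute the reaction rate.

0.2277 M/s

Step 1: The rate law is rate = k[A]^1
Step 2: Note that the rate does not depend on [B] (zero order in B).
Step 3: rate = 0.23 × (0.99)^1 = 0.2277 M/s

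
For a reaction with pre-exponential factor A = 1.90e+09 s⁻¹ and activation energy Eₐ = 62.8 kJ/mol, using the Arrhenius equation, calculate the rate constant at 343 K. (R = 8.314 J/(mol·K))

5.18e-01 s⁻¹

Step 1: Use the Arrhenius equation: k = A × exp(-Eₐ/RT)
Step 2: Convert Eₐ to J/mol: 62.8 kJ/mol = 62800 J/mol
Step 3: Calculate the exponent: -Eₐ/(RT) = -62800/(8.314 × 343) = -22.02194
Step 4: k = 1.90e+09 × exp(-22.02194)
Step 5: k = 1.90e+09 × 2.72893e-10 = 5.1850e-01 s⁻¹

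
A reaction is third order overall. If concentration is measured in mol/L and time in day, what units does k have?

(mol/L)⁻²·day⁻¹

Step 1: For overall order n, rate = k × (concentration)^n.
Step 2: Rate has units mol/L·day⁻¹; concentration term has units (mol/L)^3.
Step 3: k = rate / (concentration)^n, so units of k = (mol/L)^(1-3)·day⁻¹ = (mol/L)⁻²·day⁻¹.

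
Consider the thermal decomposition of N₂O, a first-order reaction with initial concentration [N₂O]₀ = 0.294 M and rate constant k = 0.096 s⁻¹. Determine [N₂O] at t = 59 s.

0.00102 M

Step 1: For a first-order reaction: [N₂O] = [N₂O]₀ × e^(-kt)
Step 2: [N₂O] = 0.294 × e^(-0.096 × 59)
Step 3: [N₂O] = 0.294 × e^(-5.664)
Step 4: [N₂O] = 0.294 × 0.00346861 = 0.00102 M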